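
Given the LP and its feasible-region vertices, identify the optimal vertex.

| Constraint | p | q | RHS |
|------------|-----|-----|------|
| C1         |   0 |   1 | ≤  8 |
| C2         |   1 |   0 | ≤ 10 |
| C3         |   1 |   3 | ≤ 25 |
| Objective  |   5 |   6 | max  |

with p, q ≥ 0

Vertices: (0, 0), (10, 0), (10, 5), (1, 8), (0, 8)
Evaluating z = 5p + 6q at each vertex:
  (0, 0): z = 0
  (10, 0): z = 50
  (10, 5): z = 80
  (1, 8): z = 53
  (0, 8): z = 48

The largest value is z = 80, attained at (10, 5).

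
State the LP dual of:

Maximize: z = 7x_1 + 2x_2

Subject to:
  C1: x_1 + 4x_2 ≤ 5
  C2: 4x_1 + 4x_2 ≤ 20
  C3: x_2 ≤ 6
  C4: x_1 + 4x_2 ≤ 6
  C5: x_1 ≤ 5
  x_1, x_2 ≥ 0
Minimize: z = 5y1 + 20y2 + 6y3 + 6y4 + 5y5

Subject to:
  C1: -y1 - 4y2 - y4 - y5 ≤ -7
  C2: -4y1 - 4y2 - y3 - 4y4 ≤ -2
  y1, y2, y3, y4, y5 ≥ 0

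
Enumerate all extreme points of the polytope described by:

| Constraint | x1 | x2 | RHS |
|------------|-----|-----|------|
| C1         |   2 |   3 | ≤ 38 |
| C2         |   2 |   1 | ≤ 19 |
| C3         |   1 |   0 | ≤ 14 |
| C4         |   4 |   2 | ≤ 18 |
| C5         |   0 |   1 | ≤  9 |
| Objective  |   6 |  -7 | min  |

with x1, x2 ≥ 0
Each vertex is the intersection of two constraint boundaries that also satisfies all remaining constraints:
  x1 = 0 and x2 = 0 → (0, 0)
  4x1 + 2x2 = 18 and x2 = 0 → (4.5, 0)
  4x1 + 2x2 = 18 and x2 = 9 → (0, 9)

Vertices: (0, 0), (4.5, 0), (0, 9)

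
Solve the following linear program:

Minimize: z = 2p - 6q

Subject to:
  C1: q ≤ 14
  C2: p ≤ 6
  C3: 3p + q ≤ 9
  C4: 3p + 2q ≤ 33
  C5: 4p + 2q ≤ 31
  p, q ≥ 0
p = 0, q = 9, z = -54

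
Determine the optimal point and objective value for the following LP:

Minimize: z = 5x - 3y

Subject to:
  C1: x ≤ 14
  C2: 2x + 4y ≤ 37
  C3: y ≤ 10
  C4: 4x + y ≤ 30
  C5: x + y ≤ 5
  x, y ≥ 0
x = 0, y = 5, z = -15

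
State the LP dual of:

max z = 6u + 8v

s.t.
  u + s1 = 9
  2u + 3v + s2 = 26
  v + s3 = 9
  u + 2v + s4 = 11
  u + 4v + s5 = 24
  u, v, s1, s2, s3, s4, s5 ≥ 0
Minimize: z = 9y1 + 26y2 + 9y3 + 11y4 + 24y5

Subject to:
  C1: -y1 - 2y2 - y4 - y5 ≤ -6
  C2: -3y2 - y3 - 2y4 - 4y5 ≤ -8
  y1, y2, y3, y4, y5 ≥ 0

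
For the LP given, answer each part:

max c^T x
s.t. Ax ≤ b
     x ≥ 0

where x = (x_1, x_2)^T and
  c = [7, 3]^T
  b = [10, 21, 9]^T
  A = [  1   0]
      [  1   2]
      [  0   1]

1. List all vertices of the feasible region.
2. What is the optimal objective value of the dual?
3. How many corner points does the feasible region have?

1. (0, 0), (10, 0), (10, 5.5), (3, 9), (0, 9)
2. 86.5 (by strong duality, equal to the primal optimum)
3. 5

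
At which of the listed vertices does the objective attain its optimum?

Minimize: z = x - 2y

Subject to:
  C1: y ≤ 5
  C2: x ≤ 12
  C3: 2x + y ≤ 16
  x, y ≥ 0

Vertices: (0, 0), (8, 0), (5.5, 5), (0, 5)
Evaluating z = x - 2y at each vertex:
  (0, 0): z = 0
  (8, 0): z = 8
  (5.5, 5): z = -4.5
  (0, 5): z = -10

The smallest value is z = -10, attained at (0, 5).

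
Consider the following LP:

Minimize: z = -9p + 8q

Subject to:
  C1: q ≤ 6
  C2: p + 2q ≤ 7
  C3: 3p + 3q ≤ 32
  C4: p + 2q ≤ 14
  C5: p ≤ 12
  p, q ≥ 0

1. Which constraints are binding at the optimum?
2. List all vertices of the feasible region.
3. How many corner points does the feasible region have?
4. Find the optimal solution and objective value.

1. C2, q ≥ 0
2. (0, 0), (7, 0), (0, 3.5)
3. 3
4. p = 7, q = 0, z = -63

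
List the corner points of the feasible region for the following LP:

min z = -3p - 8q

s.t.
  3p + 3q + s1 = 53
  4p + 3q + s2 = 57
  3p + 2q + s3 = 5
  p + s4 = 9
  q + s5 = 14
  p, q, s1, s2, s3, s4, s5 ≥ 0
Each vertex is the intersection of two constraint boundaries that also satisfies all remaining constraints:
  p = 0 and q = 0 → (0, 0)
  3p + 2q = 5 and q = 0 → (1.667, 0)
  3p + 2q = 5 and p = 0 → (0, 2.5)

Vertices: (0, 0), (1.667, 0), (0, 2.5)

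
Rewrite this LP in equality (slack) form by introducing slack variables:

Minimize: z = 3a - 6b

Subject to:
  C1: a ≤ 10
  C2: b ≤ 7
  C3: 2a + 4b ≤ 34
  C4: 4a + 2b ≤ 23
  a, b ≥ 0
min z = 3a - 6b

s.t.
  a + s1 = 10
  b + s2 = 7
  2a + 4b + s3 = 34
  4a + 2b + s4 = 23
  a, b, s1, s2, s3, s4 ≥ 0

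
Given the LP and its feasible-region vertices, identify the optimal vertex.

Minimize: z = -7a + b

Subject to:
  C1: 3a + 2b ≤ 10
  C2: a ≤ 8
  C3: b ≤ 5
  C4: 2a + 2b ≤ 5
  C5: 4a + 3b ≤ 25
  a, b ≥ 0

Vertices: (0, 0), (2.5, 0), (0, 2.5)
(2.5, 0) with z = -17.5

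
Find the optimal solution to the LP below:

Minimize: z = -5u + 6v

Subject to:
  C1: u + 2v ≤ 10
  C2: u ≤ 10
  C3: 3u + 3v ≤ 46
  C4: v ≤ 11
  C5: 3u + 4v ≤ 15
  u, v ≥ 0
Each vertex is the intersection of two constraint boundaries that also satisfies all remaining constraints:
  u = 0 and v = 0 → (0, 0)
  3u + 4v = 15 and v = 0 → (5, 0)
  3u + 4v = 15 and u = 0 → (0, 3.75)

Evaluating z = -5u + 6v at each vertex:
  (0, 0): z = 0
  (5, 0): z = -25
  (0, 3.75): z = 22.5

The minimum is at (5, 0) with z = -25.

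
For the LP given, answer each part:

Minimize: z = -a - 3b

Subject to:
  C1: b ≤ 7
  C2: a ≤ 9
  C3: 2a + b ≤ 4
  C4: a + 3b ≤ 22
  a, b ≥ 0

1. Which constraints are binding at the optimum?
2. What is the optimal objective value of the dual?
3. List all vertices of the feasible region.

1. C3, a ≥ 0
2. -12 (by strong duality, equal to the primal optimum)
3. (0, 0), (2, 0), (0, 4)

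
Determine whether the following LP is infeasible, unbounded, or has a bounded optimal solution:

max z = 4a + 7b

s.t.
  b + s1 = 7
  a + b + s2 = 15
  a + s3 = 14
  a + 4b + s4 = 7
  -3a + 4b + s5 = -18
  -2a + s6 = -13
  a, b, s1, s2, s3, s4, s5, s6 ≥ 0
The point (7, 0) satisfies every constraint, so the LP is feasible; the constraints give a ≤ 14 and b ≤ 7, which with a, b ≥ 0 keep the feasible region inside a bounded box. A feasible, bounded LP attains a finite optimum at a vertex.

Evaluating z = 4a + 7b at each vertex:
  (6.5, 0): z = 26
  (7, 0): z = 28
  (6.5, 0.125): z = 26.88

Feasible with finite optimum z* = 28 at (7, 0).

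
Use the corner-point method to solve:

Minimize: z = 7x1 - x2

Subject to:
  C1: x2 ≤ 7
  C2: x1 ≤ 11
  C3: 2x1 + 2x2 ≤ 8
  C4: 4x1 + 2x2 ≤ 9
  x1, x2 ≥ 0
x1 = 0, x2 = 4, z = -4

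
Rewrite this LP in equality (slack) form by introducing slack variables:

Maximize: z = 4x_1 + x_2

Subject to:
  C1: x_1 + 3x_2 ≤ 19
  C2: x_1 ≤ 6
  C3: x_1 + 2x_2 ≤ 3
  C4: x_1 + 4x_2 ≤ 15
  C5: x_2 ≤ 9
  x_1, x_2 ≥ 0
max z = 4x_1 + x_2

s.t.
  x_1 + 3x_2 + s1 = 19
  x_1 + s2 = 6
  x_1 + 2x_2 + s3 = 3
  x_1 + 4x_2 + s4 = 15
  x_2 + s5 = 9
  x_1, x_2, s1, s2, s3, s4, s5 ≥ 0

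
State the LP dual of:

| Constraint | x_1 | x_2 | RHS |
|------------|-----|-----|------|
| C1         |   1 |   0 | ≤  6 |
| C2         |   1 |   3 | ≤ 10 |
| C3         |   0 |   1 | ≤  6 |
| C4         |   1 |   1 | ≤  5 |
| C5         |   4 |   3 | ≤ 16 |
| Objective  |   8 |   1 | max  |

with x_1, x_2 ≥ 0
Minimize: z = 6y1 + 10y2 + 6y3 + 5y4 + 16y5

Subject to:
  C1: -y1 - y2 - y4 - 4y5 ≤ -8
  C2: -3y2 - y3 - y4 - 3y5 ≤ -1
  y1, y2, y3, y4, y5 ≥ 0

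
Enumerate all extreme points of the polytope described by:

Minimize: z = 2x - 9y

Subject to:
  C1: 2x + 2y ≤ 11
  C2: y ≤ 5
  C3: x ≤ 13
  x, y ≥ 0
Each vertex is the intersection of two constraint boundaries that also satisfies all remaining constraints:
  x = 0 and y = 0 → (0, 0)
  2x + 2y = 11 and y = 0 → (5.5, 0)
  2x + 2y = 11 and y = 5 → (0.5, 5)
  y = 5 and x = 0 → (0, 5)

Vertices: (0, 0), (5.5, 0), (0.5, 5), (0, 5)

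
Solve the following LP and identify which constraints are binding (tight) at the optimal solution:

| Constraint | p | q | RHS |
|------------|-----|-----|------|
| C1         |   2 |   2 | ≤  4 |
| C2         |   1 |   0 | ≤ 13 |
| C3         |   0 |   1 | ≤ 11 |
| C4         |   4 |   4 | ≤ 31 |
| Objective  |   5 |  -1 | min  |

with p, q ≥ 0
Optimal: p = 0, q = 2
Binding: C1, p ≥ 0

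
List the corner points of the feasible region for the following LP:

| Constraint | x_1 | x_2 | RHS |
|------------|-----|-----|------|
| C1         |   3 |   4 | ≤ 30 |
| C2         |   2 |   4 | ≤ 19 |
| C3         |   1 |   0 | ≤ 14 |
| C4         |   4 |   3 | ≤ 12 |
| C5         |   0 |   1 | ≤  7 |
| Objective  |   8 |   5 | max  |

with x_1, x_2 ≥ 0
Each vertex is the intersection of two constraint boundaries that also satisfies all remaining constraints:
  x_1 = 0 and x_2 = 0 → (0, 0)
  4x_1 + 3x_2 = 12 and x_2 = 0 → (3, 0)
  4x_1 + 3x_2 = 12 and x_1 = 0 → (0, 4)

Vertices: (0, 0), (3, 0), (0, 4)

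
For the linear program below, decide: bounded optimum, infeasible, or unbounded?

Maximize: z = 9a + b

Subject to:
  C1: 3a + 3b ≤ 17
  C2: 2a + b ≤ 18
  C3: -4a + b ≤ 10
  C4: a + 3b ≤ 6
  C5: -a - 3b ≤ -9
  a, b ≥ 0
C4 requires a + 3b ≤ 6, while C5 (-a - 3b ≤ -9) is equivalent to a + 3b ≥ 9. Together they would need 9 ≤ a + 3b ≤ 6, which is impossible since 9 > 6. No point satisfies all constraints.

Infeasible: no point satisfies all constraints simultaneously.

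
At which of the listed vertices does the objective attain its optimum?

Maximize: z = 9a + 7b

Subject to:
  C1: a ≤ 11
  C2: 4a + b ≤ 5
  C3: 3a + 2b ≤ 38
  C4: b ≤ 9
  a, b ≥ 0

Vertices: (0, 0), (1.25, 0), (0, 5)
Evaluating z = 9a + 7b at each vertex:
  (0, 0): z = 0
  (1.25, 0): z = 11.25
  (0, 5): z = 35

The largest value is z = 35, attained at (0, 5).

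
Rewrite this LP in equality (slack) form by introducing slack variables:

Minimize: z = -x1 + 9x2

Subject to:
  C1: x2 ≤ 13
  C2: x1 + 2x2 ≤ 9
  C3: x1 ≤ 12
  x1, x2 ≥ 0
min z = -x1 + 9x2

s.t.
  x2 + s1 = 13
  x1 + 2x2 + s2 = 9
  x1 + s3 = 12
  x1, x2, s1, s2, s3 ≥ 0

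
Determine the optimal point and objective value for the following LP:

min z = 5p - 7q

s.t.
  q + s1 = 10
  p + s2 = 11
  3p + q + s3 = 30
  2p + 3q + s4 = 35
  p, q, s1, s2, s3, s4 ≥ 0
Each vertex is the intersection of two constraint boundaries that also satisfies all remaining constraints:
  p = 0 and q = 0 → (0, 0)
  3p + q = 30 and q = 0 → (10, 0)
  3p + q = 30 and 2p + 3q = 35 → (7.857, 6.429)
  q = 10 and 2p + 3q = 35 → (2.5, 10)
  q = 10 and p = 0 → (0, 10)

Evaluating z = 5p - 7q at each vertex:
  (0, 0): z = 0
  (10, 0): z = 50
  (7.857, 6.429): z = -5.714
  (2.5, 10): z = -57.5
  (0, 10): z = -70

The minimum is at (0, 10) with z = -70.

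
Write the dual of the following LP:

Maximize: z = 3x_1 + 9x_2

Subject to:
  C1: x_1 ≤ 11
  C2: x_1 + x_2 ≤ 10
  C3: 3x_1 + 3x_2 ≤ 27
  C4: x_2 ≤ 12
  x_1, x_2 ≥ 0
Minimize: z = 11y1 + 10y2 + 27y3 + 12y4

Subject to:
  C1: -y1 - y2 - 3y3 ≤ -3
  C2: -y2 - 3y3 - y4 ≤ -9
  y1, y2, y3, y4 ≥ 0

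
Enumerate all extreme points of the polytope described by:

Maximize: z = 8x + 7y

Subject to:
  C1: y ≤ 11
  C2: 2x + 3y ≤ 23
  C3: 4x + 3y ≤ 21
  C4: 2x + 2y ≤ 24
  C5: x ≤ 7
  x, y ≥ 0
Each vertex is the intersection of two constraint boundaries that also satisfies all remaining constraints:
  x = 0 and y = 0 → (0, 0)
  4x + 3y = 21 and y = 0 → (5.25, 0)
  4x + 3y = 21 and x = 0 → (0, 7)

Vertices: (0, 0), (5.25, 0), (0, 7)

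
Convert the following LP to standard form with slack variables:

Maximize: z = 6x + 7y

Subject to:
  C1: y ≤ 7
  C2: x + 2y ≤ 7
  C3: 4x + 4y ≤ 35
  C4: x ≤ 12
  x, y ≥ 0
max z = 6x + 7y

s.t.
  y + s1 = 7
  x + 2y + s2 = 7
  4x + 4y + s3 = 35
  x + s4 = 12
  x, y, s1, s2, s3, s4 ≥ 0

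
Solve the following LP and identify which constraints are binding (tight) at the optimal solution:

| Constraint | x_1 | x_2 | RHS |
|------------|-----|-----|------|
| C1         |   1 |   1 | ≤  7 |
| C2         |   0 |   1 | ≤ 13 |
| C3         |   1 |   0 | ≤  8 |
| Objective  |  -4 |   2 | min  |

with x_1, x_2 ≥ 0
Optimal: x_1 = 7, x_2 = 0
Binding: C1, x_2 ≥ 0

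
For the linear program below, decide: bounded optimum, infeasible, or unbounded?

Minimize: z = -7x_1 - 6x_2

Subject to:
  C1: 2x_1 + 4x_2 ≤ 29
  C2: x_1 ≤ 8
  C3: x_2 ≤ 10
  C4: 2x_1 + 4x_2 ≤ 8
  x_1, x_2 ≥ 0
The point (4, 0) satisfies every constraint, so the LP is feasible; the constraints give x_1 ≤ 8 and x_2 ≤ 10, which with x_1, x_2 ≥ 0 keep the feasible region inside a bounded box. A feasible, bounded LP attains a finite optimum at a vertex.

Bounded optimum: z* = -28 at (4, 0).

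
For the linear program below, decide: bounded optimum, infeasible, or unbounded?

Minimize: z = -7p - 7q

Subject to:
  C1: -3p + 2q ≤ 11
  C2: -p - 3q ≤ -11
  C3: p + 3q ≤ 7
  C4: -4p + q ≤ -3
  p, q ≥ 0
C3 requires p + 3q ≤ 7, while C2 (-p - 3q ≤ -11) is equivalent to p + 3q ≥ 11. Together they would need 11 ≤ p + 3q ≤ 7, which is impossible since 11 > 7. No point satisfies all constraints.

Infeasible — the constraint set is empty.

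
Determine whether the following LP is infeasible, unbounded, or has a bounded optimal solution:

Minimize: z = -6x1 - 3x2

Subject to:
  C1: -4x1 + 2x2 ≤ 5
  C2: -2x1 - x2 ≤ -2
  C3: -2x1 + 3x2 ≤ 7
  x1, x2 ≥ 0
Feasible point: (1, 0) satisfies every constraint, so the LP is feasible.
Direction d = (1, 0): for each constraint row a, a·d ≤ 0 —
  (-4)(1) + (2)(0) = -4 ≤ 0
  (-2)(1) + (-1)(0) = -2 ≤ 0
  (-2)(1) + (3)(0) = -2 ≤ 0
and d ≥ 0, so (1, 0) + t·d stays feasible for every t ≥ 0. Along this ray z = -6x1 - 3x2 changes by -6 per unit t, so z → −∞.

Unbounded: there is a feasible ray along which z → −∞.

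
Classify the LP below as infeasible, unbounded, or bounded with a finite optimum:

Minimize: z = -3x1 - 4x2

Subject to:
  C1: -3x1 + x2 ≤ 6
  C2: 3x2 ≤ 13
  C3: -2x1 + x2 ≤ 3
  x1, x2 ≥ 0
Feasible point: (0, 0) satisfies every constraint, so the LP is feasible.
Direction d = (1, 0): for each constraint row a, a·d ≤ 0 —
  (-3)(1) + (1)(0) = -3 ≤ 0
  (0)(1) + (3)(0) = 0 ≤ 0
  (-2)(1) + (1)(0) = -2 ≤ 0
and d ≥ 0, so (0, 0) + t·d stays feasible for every t ≥ 0. Along this ray z = -3x1 - 4x2 changes by -3 per unit t, so z → −∞.

Unbounded: there is a feasible ray along which z → −∞.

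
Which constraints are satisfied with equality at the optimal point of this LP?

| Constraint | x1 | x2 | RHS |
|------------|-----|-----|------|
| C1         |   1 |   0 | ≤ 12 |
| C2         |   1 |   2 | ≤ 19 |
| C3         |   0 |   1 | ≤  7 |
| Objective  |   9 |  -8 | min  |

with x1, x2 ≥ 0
Optimal: x1 = 0, x2 = 7
Slack at optimum:
  C1: slack = 12
  C2: slack = 5
  C3: slack = 0 (binding)
  x1 ≥ 0: x1 = 0 (binding)
  x2 ≥ 0: x2 = 7
Binding constraints: C3, x1 ≥ 0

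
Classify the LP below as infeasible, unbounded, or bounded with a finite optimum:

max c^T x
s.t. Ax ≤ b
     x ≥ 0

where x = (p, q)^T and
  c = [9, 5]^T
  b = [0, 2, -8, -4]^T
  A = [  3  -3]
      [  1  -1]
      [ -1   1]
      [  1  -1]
One constraint requires p - q ≤ 2, while the constraint -p + q ≤ -8 is equivalent to p - q ≥ 8. Together they would need 8 ≤ p - q ≤ 2, which is impossible since 8 > 2. No point satisfies all constraints.

The feasible region is empty; the LP is infeasible.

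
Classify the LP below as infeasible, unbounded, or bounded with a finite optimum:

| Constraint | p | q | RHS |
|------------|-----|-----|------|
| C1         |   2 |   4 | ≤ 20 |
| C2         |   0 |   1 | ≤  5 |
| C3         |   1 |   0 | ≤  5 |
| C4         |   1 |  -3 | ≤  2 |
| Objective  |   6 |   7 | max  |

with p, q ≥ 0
The point (5, 2.5) satisfies every constraint, so the LP is feasible; the constraints give p ≤ 5 and q ≤ 5, which with p, q ≥ 0 keep the feasible region inside a bounded box. A feasible, bounded LP attains a finite optimum at a vertex.

Feasible with finite optimum z* = 47.5 at (5, 2.5).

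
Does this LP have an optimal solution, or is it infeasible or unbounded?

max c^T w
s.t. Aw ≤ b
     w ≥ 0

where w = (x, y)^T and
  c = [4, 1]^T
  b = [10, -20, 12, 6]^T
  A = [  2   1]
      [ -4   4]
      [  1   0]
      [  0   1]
The point (5, 0) satisfies every constraint, so the LP is feasible; the constraints give x ≤ 12 and y ≤ 6, which with x, y ≥ 0 keep the feasible region inside a bounded box. A feasible, bounded LP attains a finite optimum at a vertex.

Bounded optimum: z* = 20 at (5, 0).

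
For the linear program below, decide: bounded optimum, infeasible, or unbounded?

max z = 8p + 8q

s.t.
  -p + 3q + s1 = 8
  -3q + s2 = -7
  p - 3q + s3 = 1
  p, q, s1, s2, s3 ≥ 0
Feasible point: (1, 3) satisfies every constraint, so the LP is feasible.
Direction d = (3, 1): for each constraint row a, a·d ≤ 0 —
  (-1)(3) + (3)(1) = 0 ≤ 0
  (0)(3) + (-3)(1) = -3 ≤ 0
  (1)(3) + (-3)(1) = 0 ≤ 0
and d ≥ 0, so (1, 3) + t·d stays feasible for every t ≥ 0. Along this ray z = 8p + 8q changes by 32 per unit t, so z → +∞.

The LP is unbounded; z can be made arbitrarily large.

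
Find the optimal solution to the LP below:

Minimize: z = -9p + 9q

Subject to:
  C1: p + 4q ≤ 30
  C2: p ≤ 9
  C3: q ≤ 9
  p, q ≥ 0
Each vertex is the intersection of two constraint boundaries that also satisfies all remaining constraints:
  p = 0 and q = 0 → (0, 0)
  p = 9 and q = 0 → (9, 0)
  p + 4q = 30 and p = 9 → (9, 5.25)
  p + 4q = 30 and p = 0 → (0, 7.5)

Evaluating z = -9p + 9q at each vertex:
  (0, 0): z = 0
  (9, 0): z = -81
  (9, 5.25): z = -33.75
  (0, 7.5): z = 67.5

The minimum is at (9, 0) with z = -81.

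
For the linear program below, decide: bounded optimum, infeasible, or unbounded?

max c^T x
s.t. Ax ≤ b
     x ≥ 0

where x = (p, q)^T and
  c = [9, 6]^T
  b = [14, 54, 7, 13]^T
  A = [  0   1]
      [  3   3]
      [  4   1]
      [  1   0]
The point (0, 7) satisfies every constraint, so the LP is feasible; the constraints give p ≤ 13 and q ≤ 14, which with p, q ≥ 0 keep the feasible region inside a bounded box. A feasible, bounded LP attains a finite optimum at a vertex.

The LP has an optimal solution: (0, 7) with z = 42.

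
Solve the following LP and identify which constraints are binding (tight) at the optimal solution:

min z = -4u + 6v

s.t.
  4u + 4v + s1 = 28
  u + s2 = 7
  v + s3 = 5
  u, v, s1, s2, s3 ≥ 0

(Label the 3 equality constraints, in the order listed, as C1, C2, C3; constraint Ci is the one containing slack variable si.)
Optimal: u = 7, v = 0
Binding: C1, C2, v ≥ 0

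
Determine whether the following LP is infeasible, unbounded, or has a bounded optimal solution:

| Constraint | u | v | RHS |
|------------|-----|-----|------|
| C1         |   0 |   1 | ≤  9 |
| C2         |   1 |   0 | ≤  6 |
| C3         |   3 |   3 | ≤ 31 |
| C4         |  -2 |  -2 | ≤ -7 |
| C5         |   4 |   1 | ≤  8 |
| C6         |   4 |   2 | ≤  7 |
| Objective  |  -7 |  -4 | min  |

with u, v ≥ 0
The point (0, 3.5) satisfies every constraint, so the LP is feasible; the constraints give u ≤ 6 and v ≤ 9, which with u, v ≥ 0 keep the feasible region inside a bounded box. A feasible, bounded LP attains a finite optimum at a vertex.

Evaluating z = -7u - 4v at each vertex:
  (0, 3.5): z = -14

Bounded optimum: z* = -14 at (0, 3.5).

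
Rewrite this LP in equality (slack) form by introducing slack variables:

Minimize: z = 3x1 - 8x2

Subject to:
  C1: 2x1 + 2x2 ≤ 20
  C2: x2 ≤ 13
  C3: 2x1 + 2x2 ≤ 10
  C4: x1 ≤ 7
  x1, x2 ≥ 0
min z = 3x1 - 8x2

s.t.
  2x1 + 2x2 + s1 = 20
  x2 + s2 = 13
  2x1 + 2x2 + s3 = 10
  x1 + s4 = 7
  x1, x2, s1, s2, s3, s4 ≥ 0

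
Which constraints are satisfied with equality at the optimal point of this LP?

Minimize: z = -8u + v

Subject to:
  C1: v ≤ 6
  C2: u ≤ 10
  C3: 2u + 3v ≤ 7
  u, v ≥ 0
Optimal: u = 3.5, v = 0
Slack at optimum:
  C1: slack = 6
  C2: slack = 6.5
  C3: slack = 0 (binding)
  u ≥ 0: u = 3.5
  v ≥ 0: v = 0 (binding)
Binding constraints: C3, v ≥ 0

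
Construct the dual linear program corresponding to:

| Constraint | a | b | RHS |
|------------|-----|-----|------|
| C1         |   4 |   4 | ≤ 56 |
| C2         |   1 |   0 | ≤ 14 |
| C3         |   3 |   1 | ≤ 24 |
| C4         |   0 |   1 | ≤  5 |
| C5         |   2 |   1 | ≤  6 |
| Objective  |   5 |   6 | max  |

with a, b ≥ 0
Minimize: z = 56y1 + 14y2 + 24y3 + 5y4 + 6y5

Subject to:
  C1: -4y1 - y2 - 3y3 - 2y5 ≤ -5
  C2: -4y1 - y3 - y4 - y5 ≤ -6
  y1, y2, y3, y4, y5 ≥ 0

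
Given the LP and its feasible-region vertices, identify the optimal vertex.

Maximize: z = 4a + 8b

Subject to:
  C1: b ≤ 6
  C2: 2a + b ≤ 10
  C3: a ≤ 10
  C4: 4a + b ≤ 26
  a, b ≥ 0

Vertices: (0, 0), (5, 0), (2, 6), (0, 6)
Evaluating z = 4a + 8b at each vertex:
  (0, 0): z = 0
  (5, 0): z = 20
  (2, 6): z = 56
  (0, 6): z = 48

The largest value is z = 56, attained at (2, 6).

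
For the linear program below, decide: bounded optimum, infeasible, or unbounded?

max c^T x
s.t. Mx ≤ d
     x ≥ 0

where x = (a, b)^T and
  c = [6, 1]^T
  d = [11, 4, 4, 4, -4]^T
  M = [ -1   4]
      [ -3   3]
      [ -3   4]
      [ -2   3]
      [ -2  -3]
Feasible point: (1, 1) satisfies every constraint, so the LP is feasible.
Direction d = (1, 0): for each constraint row a, a·d ≤ 0 —
  (-1)(1) + (4)(0) = -1 ≤ 0
  (-3)(1) + (3)(0) = -3 ≤ 0
  (-3)(1) + (4)(0) = -3 ≤ 0
  (-2)(1) + (3)(0) = -2 ≤ 0
  (-2)(1) + (-3)(0) = -2 ≤ 0
and d ≥ 0, so (1, 1) + t·d stays feasible for every t ≥ 0. Along this ray z = 6a + b changes by 6 per unit t, so z → +∞.

Unbounded — the objective can increase without bound over the feasible region.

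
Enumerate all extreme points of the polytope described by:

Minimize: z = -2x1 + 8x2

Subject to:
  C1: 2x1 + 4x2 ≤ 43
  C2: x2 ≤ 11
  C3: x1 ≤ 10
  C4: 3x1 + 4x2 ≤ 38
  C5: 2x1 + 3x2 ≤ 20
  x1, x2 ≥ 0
Each vertex is the intersection of two constraint boundaries that also satisfies all remaining constraints:
  x1 = 0 and x2 = 0 → (0, 0)
  x1 = 10 and 2x1 + 3x2 = 20 → (10, 0)
  2x1 + 3x2 = 20 and x1 = 0 → (0, 6.667)

Vertices: (0, 0), (10, 0), (0, 6.667)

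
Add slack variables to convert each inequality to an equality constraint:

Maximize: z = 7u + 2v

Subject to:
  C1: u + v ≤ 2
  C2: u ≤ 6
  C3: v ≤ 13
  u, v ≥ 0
max z = 7u + 2v

s.t.
  u + v + s1 = 2
  u + s2 = 6
  v + s3 = 13
  u, v, s1, s2, s3 ≥ 0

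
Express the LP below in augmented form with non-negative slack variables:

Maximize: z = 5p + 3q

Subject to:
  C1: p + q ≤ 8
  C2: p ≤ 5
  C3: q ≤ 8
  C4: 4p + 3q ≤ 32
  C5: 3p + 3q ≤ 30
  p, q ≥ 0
max z = 5p + 3q

s.t.
  p + q + s1 = 8
  p + s2 = 5
  q + s3 = 8
  4p + 3q + s4 = 32
  3p + 3q + s5 = 30
  p, q, s1, s2, s3, s4, s5 ≥ 0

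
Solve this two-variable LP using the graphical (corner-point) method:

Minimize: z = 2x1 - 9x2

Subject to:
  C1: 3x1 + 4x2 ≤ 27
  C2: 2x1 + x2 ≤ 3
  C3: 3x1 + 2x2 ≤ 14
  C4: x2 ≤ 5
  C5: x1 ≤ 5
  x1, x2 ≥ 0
Each vertex is the intersection of two constraint boundaries that also satisfies all remaining constraints:
  x1 = 0 and x2 = 0 → (0, 0)
  2x1 + x2 = 3 and x2 = 0 → (1.5, 0)
  2x1 + x2 = 3 and x1 = 0 → (0, 3)

Evaluating z = 2x1 - 9x2 at each vertex:
  (0, 0): z = 0
  (1.5, 0): z = 3
  (0, 3): z = -27

The minimum is at (0, 3) with z = -27.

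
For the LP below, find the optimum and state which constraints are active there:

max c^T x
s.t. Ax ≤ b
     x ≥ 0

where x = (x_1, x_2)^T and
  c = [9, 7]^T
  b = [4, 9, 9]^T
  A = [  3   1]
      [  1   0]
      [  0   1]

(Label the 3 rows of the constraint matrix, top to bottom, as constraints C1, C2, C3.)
Optimal: x_1 = 0, x_2 = 4
Binding: C1, x_1 ≥ 0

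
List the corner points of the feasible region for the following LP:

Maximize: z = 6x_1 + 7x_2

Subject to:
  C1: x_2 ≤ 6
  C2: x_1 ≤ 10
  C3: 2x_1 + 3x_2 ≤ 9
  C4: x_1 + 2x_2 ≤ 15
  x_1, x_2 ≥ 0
Each vertex is the intersection of two constraint boundaries that also satisfies all remaining constraints:
  x_1 = 0 and x_2 = 0 → (0, 0)
  2x_1 + 3x_2 = 9 and x_2 = 0 → (4.5, 0)
  2x_1 + 3x_2 = 9 and x_1 = 0 → (0, 3)

Vertices: (0, 0), (4.5, 0), (0, 3)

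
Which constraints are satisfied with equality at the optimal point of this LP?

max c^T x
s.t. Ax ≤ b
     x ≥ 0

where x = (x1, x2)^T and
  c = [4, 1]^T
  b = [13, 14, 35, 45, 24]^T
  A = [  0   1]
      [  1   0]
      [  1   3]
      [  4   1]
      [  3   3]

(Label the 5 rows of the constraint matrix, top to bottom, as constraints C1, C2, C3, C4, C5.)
Optimal: x1 = 8, x2 = 0
Slack at optimum:
  C1: slack = 13
  C2: slack = 6
  C3: slack = 27
  C4: slack = 13
  C5: slack = 0 (binding)
  x1 ≥ 0: x1 = 8
  x2 ≥ 0: x2 = 0 (binding)
Binding constraints: C5, x2 ≥ 0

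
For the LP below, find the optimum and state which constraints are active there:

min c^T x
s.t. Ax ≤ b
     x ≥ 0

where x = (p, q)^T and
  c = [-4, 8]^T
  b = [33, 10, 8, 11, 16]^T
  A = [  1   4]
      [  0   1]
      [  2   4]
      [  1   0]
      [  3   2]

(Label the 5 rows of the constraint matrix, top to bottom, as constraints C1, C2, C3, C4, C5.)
Optimal: p = 4, q = 0
Binding: C3, q ≥ 0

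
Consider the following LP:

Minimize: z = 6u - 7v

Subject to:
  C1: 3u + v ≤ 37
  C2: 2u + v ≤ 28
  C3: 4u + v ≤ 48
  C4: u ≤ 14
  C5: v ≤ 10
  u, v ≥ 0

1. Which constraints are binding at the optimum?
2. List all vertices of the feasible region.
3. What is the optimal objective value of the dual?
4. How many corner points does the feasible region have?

1. C5, u ≥ 0
2. (0, 0), (12, 0), (11, 4), (9, 10), (0, 10)
3. -70 (by strong duality, equal to the primal optimum)
4. 5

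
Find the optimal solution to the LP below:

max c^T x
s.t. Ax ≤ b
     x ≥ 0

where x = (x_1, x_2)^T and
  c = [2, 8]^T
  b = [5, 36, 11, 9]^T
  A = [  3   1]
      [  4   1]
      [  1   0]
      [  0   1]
x_1 = 0, x_2 = 5, z = 40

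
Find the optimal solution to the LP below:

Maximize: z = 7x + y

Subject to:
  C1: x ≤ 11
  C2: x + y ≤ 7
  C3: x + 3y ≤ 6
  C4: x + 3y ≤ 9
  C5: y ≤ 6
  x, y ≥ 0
Each vertex is the intersection of two constraint boundaries that also satisfies all remaining constraints:
  x = 0 and y = 0 → (0, 0)
  x + 3y = 6 and y = 0 → (6, 0)
  x + 3y = 6 and x = 0 → (0, 2)

Evaluating z = 7x + y at each vertex:
  (0, 0): z = 0
  (6, 0): z = 42
  (0, 2): z = 2

The maximum is at (6, 0) with z = 42.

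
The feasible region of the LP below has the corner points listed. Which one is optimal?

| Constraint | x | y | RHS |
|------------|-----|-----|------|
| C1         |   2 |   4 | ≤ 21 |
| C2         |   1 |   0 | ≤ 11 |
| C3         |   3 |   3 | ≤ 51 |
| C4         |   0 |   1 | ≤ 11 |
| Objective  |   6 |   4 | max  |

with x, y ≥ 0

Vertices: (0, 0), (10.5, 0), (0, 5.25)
Evaluating z = 6x + 4y at each vertex:
  (0, 0): z = 0
  (10.5, 0): z = 63
  (0, 5.25): z = 21

The largest value is z = 63, attained at (10.5, 0).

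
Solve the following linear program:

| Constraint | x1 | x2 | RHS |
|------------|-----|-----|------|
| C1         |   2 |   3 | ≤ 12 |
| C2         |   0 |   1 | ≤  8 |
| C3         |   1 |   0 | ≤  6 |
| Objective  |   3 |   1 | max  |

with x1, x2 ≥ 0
Each vertex is the intersection of two constraint boundaries that also satisfies all remaining constraints:
  x1 = 0 and x2 = 0 → (0, 0)
  2x1 + 3x2 = 12 and x1 = 6 → (6, 0)
  2x1 + 3x2 = 12 and x1 = 0 → (0, 4)

Evaluating z = 3x1 + x2 at each vertex:
  (0, 0): z = 0
  (6, 0): z = 18
  (0, 4): z = 4

The maximum is at (6, 0) with z = 18.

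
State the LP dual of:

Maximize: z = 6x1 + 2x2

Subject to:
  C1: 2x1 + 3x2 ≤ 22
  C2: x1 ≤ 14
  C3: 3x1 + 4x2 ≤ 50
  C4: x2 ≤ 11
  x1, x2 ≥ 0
Minimize: z = 22y1 + 14y2 + 50y3 + 11y4

Subject to:
  C1: -2y1 - y2 - 3y3 ≤ -6
  C2: -3y1 - 4y3 - y4 ≤ -2
  y1, y2, y3, y4 ≥ 0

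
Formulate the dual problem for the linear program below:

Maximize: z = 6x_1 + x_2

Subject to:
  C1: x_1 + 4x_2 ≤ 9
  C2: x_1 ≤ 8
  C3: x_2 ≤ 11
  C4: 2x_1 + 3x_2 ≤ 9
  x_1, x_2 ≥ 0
Minimize: z = 9y1 + 8y2 + 11y3 + 9y4

Subject to:
  C1: -y1 - y2 - 2y4 ≤ -6
  C2: -4y1 - y3 - 3y4 ≤ -1
  y1, y2, y3, y4 ≥ 0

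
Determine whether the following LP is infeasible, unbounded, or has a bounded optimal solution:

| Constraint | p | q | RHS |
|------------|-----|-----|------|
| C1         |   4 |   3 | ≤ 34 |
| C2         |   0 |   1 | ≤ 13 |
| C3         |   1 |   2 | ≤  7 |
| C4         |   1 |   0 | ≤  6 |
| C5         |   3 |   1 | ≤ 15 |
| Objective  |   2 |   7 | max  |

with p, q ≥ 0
The point (0, 3.5) satisfies every constraint, so the LP is feasible; the constraints give p ≤ 6 and q ≤ 13, which with p, q ≥ 0 keep the feasible region inside a bounded box. A feasible, bounded LP attains a finite optimum at a vertex.

Bounded optimum: z* = 24.5 at (0, 3.5).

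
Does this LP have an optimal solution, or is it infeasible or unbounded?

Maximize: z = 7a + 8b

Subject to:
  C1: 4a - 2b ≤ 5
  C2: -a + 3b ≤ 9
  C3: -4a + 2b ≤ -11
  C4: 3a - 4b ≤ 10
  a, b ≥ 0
C1 requires 4a - 2b ≤ 5, while C3 (-4a + 2b ≤ -11) is equivalent to 4a - 2b ≥ 11. Together they would need 11 ≤ 4a - 2b ≤ 5, which is impossible since 11 > 5. No point satisfies all constraints.

The feasible region is empty; the LP is infeasible.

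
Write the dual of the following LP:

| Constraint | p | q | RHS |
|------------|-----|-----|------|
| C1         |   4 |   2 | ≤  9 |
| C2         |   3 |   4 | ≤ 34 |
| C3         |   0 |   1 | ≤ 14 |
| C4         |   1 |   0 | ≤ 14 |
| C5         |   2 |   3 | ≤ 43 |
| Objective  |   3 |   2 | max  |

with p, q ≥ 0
Minimize: z = 9y1 + 34y2 + 14y3 + 14y4 + 43y5

Subject to:
  C1: -4y1 - 3y2 - y4 - 2y5 ≤ -3
  C2: -2y1 - 4y2 - y3 - 3y5 ≤ -2
  y1, y2, y3, y4, y5 ≥ 0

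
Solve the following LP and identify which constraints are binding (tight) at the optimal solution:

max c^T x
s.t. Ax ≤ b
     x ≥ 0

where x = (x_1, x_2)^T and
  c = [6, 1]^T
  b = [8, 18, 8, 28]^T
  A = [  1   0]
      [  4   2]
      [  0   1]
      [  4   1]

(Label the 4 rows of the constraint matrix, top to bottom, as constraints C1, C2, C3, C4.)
Optimal: x_1 = 4.5, x_2 = 0
Binding: C2, x_2 ≥ 0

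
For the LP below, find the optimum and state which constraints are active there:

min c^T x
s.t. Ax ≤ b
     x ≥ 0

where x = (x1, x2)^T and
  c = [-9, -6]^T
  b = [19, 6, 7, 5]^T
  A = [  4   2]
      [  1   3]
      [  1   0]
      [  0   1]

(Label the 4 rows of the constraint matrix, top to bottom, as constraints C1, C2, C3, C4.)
Optimal: x1 = 4.5, x2 = 0.5
Slack at optimum:
  C1: slack = 0 (binding)
  C2: slack = 0 (binding)
  C3: slack = 2.5
  C4: slack = 4.5
  x1 ≥ 0: x1 = 4.5
  x2 ≥ 0: x2 = 0.5
Binding constraints: C1, C2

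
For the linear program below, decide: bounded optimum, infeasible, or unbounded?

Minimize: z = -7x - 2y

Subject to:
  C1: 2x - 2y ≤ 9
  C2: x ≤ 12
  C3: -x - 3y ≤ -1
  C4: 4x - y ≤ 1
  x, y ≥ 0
Feasible point: (0, 1) satisfies every constraint, so the LP is feasible.
Direction d = (0, 1): for each constraint row a, a·d ≤ 0 —
  (2)(0) + (-2)(1) = -2 ≤ 0
  (1)(0) + (0)(1) = 0 ≤ 0
  (-1)(0) + (-3)(1) = -3 ≤ 0
  (4)(0) + (-1)(1) = -1 ≤ 0
and d ≥ 0, so (0, 1) + t·d stays feasible for every t ≥ 0. Along this ray z = -7x - 2y changes by -2 per unit t, so z → −∞.

Unbounded: there is a feasible ray along which z → −∞.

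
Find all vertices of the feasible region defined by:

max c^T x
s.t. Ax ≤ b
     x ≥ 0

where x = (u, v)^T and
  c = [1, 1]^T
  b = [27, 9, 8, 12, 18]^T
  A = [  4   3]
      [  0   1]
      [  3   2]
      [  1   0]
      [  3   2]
Each vertex is the intersection of two constraint boundaries that also satisfies all remaining constraints:
  u = 0 and v = 0 → (0, 0)
  3u + 2v = 8 and v = 0 → (2.667, 0)
  3u + 2v = 8 and u = 0 → (0, 4)

Vertices: (0, 0), (2.667, 0), (0, 4)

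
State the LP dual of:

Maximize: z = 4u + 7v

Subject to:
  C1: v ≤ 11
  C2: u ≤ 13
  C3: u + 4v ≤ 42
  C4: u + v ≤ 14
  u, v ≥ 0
Minimize: z = 11y1 + 13y2 + 42y3 + 14y4

Subject to:
  C1: -y2 - y3 - y4 ≤ -4
  C2: -y1 - 4y3 - y4 ≤ -7
  y1, y2, y3, y4 ≥ 0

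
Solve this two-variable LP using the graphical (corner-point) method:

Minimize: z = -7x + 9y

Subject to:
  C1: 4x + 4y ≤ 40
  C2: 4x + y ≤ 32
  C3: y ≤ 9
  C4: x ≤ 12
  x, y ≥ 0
x = 8, y = 0, z = -56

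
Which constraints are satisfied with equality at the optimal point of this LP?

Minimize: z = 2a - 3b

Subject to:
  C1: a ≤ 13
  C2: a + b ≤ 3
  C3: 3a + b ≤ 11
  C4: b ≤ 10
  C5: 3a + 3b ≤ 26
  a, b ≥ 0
Optimal: a = 0, b = 3
Slack at optimum:
  C1: slack = 13
  C2: slack = 0 (binding)
  C3: slack = 8
  C4: slack = 7
  C5: slack = 17
  a ≥ 0: a = 0 (binding)
  b ≥ 0: b = 3
Binding constraints: C2, a ≥ 0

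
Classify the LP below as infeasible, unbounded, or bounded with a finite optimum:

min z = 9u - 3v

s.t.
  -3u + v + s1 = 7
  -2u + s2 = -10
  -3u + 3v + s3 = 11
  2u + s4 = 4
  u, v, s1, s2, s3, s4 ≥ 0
The row 2u + s4 = 4 with s4 ≥ 0 requires 2u ≤ 4, while the row -2u + s2 = -10 with s2 ≥ 0 is equivalent to 2u ≥ 10. Together they would need 10 ≤ 2u ≤ 4, which is impossible since 10 > 4. No point satisfies all constraints.

The feasible region is empty; the LP is infeasible.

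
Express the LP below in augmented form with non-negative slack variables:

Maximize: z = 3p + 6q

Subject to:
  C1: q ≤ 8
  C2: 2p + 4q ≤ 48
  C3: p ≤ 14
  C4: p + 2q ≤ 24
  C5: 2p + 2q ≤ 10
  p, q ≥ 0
max z = 3p + 6q

s.t.
  q + s1 = 8
  2p + 4q + s2 = 48
  p + s3 = 14
  p + 2q + s4 = 24
  2p + 2q + s5 = 10
  p, q, s1, s2, s3, s4, s5 ≥ 0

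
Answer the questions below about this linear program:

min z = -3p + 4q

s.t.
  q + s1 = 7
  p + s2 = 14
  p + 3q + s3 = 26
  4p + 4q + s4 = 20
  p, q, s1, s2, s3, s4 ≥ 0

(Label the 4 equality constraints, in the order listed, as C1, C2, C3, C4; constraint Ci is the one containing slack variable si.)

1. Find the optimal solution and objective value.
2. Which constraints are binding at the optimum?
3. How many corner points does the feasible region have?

1. p = 5, q = 0, z = -15
2. C4, q ≥ 0
3. 3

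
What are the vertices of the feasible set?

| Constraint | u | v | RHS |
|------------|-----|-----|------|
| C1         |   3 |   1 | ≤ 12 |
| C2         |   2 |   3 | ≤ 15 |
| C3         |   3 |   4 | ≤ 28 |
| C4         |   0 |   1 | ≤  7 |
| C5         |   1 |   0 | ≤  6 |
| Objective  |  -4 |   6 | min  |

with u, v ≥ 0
Each vertex is the intersection of two constraint boundaries that also satisfies all remaining constraints:
  u = 0 and v = 0 → (0, 0)
  3u + v = 12 and v = 0 → (4, 0)
  3u + v = 12 and 2u + 3v = 15 → (3, 3)
  2u + 3v = 15 and u = 0 → (0, 5)

Vertices: (0, 0), (4, 0), (3, 3), (0, 5)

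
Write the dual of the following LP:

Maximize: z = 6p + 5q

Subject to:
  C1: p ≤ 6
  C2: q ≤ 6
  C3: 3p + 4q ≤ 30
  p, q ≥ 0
Minimize: z = 6y1 + 6y2 + 30y3

Subject to:
  C1: -y1 - 3y3 ≤ -6
  C2: -y2 - 4y3 ≤ -5
  y1, y2, y3 ≥ 0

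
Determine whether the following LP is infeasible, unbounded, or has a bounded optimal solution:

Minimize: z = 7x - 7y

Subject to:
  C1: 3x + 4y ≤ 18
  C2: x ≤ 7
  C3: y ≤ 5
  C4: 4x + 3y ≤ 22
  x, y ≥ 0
The point (0, 4.5) satisfies every constraint, so the LP is feasible; the constraints give x ≤ 7 and y ≤ 5, which with x, y ≥ 0 keep the feasible region inside a bounded box. A feasible, bounded LP attains a finite optimum at a vertex.

The LP has an optimal solution: (0, 4.5) with z = -31.5.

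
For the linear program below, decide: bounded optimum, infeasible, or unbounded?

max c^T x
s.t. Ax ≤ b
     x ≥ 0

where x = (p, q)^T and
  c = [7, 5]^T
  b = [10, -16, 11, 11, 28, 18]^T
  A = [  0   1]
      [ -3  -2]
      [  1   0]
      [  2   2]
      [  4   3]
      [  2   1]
The point (5.5, 0) satisfies every constraint, so the LP is feasible; the constraints give p ≤ 11 and q ≤ 10, which with p, q ≥ 0 keep the feasible region inside a bounded box. A feasible, bounded LP attains a finite optimum at a vertex.

The LP has an optimal solution: (5.5, 0) with z = 38.5.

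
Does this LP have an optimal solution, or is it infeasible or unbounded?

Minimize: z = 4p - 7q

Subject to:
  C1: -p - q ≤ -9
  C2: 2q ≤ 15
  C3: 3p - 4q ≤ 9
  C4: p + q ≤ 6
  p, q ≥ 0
C4 requires p + q ≤ 6, while C1 (-p - q ≤ -9) is equivalent to p + q ≥ 9. Together they would need 9 ≤ p + q ≤ 6, which is impossible since 9 > 6. No point satisfies all constraints.

The feasible region is empty; the LP is infeasible.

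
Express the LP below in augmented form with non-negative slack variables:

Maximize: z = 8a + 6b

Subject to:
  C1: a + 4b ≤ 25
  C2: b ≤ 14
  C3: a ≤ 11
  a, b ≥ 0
max z = 8a + 6b

s.t.
  a + 4b + s1 = 25
  b + s2 = 14
  a + s3 = 11
  a, b, s1, s2, s3 ≥ 0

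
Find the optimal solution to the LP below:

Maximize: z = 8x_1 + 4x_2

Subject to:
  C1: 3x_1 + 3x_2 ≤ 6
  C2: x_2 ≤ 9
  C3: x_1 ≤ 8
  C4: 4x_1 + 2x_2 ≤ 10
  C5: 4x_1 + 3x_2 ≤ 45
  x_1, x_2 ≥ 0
x_1 = 2, x_2 = 0, z = 16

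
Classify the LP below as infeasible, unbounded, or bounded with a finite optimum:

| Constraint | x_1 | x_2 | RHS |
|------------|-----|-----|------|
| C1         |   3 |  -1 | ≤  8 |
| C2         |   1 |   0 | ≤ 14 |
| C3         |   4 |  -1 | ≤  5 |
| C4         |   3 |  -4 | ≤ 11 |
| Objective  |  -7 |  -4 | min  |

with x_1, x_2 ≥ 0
Feasible point: (0, 0) satisfies every constraint, so the LP is feasible.
Direction d = (0, 1): for each constraint row a, a·d ≤ 0 —
  (3)(0) + (-1)(1) = -1 ≤ 0
  (1)(0) + (0)(1) = 0 ≤ 0
  (4)(0) + (-1)(1) = -1 ≤ 0
  (3)(0) + (-4)(1) = -4 ≤ 0
and d ≥ 0, so (0, 0) + t·d stays feasible for every t ≥ 0. Along this ray z = -7x_1 - 4x_2 changes by -4 per unit t, so z → −∞.

Unbounded — the objective can decrease without bound over the feasible region.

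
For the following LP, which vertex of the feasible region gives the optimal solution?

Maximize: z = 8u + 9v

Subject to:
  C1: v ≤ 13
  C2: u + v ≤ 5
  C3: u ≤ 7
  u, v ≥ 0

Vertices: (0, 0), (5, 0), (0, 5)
Evaluating z = 8u + 9v at each vertex:
  (0, 0): z = 0
  (5, 0): z = 40
  (0, 5): z = 45

The largest value is z = 45, attained at (0, 5).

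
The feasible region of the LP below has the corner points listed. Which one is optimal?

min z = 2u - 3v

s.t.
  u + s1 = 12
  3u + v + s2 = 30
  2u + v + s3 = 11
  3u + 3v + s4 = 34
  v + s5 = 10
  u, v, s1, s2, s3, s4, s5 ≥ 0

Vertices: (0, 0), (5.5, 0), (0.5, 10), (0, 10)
(0, 10) with z = -30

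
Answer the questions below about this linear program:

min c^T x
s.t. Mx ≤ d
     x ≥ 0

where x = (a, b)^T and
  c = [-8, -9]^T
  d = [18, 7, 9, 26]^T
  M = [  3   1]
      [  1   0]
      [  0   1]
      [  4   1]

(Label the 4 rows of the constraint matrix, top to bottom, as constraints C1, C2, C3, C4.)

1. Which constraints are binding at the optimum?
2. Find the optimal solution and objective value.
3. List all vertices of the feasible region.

1. C1, C3
2. a = 3, b = 9, z = -105
3. (0, 0), (6, 0), (3, 9), (0, 9)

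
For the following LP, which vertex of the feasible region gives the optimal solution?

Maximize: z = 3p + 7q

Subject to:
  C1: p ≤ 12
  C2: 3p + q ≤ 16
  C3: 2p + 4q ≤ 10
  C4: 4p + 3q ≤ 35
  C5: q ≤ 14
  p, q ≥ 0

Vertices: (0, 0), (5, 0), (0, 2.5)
(0, 2.5) with z = 17.5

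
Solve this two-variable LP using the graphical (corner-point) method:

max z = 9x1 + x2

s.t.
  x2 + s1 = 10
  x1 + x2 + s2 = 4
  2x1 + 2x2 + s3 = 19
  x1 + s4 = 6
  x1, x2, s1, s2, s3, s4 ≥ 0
x1 = 4, x2 = 0, z = 36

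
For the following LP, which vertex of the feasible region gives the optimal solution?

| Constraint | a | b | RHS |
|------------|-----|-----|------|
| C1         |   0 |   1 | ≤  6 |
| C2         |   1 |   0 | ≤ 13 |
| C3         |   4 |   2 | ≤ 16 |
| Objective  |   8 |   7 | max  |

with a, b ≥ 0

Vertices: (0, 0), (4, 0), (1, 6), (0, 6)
Evaluating z = 8a + 7b at each vertex:
  (0, 0): z = 0
  (4, 0): z = 32
  (1, 6): z = 50
  (0, 6): z = 42

The largest value is z = 50, attained at (1, 6).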